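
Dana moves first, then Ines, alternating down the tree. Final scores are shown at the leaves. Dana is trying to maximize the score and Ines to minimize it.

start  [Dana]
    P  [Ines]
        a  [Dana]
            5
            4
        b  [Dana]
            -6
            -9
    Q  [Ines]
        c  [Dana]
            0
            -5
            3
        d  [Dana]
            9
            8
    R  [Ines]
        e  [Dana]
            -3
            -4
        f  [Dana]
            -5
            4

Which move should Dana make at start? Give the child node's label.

a (Dana): max(5, 4) = 5
b (Dana): max(-6, -9) = -6
P (Ines): min(5, -6) = -6
c (Dana): max(0, -5, 3) = 3
d (Dana): max(9, 8) = 9
Q (Ines): min(3, 9) = 3
e (Dana): max(-3, -4) = -3
f (Dana): max(-5, 4) = 4
R (Ines): min(-3, 4) = -3
start (Dana): max(-6, 3, -3) = 3
Dana at start wants the highest of {P=-6, Q=3, R=-3}, so chooses Q.

Q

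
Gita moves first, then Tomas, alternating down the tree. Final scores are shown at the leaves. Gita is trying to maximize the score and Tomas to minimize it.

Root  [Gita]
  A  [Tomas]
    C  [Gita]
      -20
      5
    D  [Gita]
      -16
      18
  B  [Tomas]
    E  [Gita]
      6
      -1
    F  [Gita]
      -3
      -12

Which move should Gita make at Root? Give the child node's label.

A

C (Gita): max(-20, 5) = 5
D (Gita): max(-16, 18) = 18
A (Tomas): min(5, 18) = 5
E (Gita): max(6, -1) = 6
F (Gita): max(-3, -12) = -3
B (Tomas): min(6, -3) = -3
Root (Gita): max(5, -3) = 5
Gita at Root wants the highest of {A=5, B=-3}, so chooses A.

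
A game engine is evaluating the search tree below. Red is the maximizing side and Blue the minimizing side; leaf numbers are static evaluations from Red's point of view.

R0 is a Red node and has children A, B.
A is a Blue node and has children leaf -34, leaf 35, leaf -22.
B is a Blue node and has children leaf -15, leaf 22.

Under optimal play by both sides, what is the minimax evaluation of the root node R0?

A (Blue): min(-34, 35, -22) = -34
B (Blue): min(-15, 22) = -15
R0 (Red): max(-34, -15) = -15

-15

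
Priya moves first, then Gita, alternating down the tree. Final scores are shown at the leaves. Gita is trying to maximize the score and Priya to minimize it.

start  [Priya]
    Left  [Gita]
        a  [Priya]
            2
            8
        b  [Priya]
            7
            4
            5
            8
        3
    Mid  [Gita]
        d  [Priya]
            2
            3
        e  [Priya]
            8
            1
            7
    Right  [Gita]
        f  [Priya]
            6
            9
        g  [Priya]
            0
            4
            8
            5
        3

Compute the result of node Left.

4

a (Priya): min(2, 8) = 2
b (Priya): min(7, 4, 5, 8) = 4
Left (Gita): max(2, 4, 3) = 4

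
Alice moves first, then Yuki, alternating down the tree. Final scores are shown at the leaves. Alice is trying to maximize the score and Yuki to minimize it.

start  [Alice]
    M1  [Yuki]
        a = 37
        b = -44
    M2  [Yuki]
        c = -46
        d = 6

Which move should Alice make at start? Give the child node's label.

M1

M1 (Yuki): min(37, -44) = -44
M2 (Yuki): min(-46, 6) = -46
start (Alice): max(-44, -46) = -44
Alice at start wants the highest of {M1=-44, M2=-46}, so chooses M1.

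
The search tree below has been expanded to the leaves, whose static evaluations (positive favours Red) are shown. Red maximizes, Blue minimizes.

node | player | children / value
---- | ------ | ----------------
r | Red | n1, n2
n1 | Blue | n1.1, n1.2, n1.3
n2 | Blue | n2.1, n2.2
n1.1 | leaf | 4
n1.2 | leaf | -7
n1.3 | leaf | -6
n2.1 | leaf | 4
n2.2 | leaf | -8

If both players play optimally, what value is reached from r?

n1 (Blue): min(4, -7, -6) = -7
n2 (Blue): min(4, -8) = -8
r (Red): max(-7, -8) = -7

-7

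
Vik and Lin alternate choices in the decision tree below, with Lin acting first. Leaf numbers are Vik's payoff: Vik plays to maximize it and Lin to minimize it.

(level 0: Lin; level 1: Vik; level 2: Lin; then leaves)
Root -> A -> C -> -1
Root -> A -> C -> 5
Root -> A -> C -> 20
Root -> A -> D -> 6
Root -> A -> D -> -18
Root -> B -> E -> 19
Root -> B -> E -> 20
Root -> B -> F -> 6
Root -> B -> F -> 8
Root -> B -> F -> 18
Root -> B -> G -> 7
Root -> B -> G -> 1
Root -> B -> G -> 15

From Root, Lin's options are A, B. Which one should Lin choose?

C (Lin): min(-1, 5, 20) = -1
D (Lin): min(6, -18) = -18
A (Vik): max(-1, -18) = -1
E (Lin): min(19, 20) = 19
F (Lin): min(6, 8, 18) = 6
G (Lin): min(7, 1, 15) = 1
B (Vik): max(19, 6, 1) = 19
Root (Lin): min(-1, 19) = -1
Lin at Root wants the lowest of {A=-1, B=19}, so chooses A.

A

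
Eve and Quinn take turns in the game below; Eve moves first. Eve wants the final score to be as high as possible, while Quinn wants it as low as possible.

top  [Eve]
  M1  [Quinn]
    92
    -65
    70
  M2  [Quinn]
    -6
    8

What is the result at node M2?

-6

M2 (Quinn): min(-6, 8) = -6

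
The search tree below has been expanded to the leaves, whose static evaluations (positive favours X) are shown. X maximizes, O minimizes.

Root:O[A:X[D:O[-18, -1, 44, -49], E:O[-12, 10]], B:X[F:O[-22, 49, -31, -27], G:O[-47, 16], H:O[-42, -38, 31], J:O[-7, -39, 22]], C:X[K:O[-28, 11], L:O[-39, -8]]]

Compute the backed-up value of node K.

K (O): min(-28, 11) = -28

-28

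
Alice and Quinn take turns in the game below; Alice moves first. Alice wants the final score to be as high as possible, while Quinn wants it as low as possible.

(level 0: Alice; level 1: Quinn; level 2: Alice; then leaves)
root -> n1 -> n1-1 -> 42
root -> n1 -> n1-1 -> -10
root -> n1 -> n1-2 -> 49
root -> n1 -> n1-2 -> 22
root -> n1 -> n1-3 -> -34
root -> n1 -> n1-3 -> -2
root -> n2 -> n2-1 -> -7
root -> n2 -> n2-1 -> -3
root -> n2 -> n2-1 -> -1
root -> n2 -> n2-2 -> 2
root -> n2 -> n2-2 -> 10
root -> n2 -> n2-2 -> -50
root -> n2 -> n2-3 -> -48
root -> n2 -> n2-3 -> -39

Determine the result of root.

-2

n1-1 (Alice): max(42, -10) = 42
n1-2 (Alice): max(49, 22) = 49
n1-3 (Alice): max(-34, -2) = -2
n1 (Quinn): min(42, 49, -2) = -2
n2-1 (Alice): max(-7, -3, -1) = -1
n2-2 (Alice): max(2, 10, -50) = 10
n2-3 (Alice): max(-48, -39) = -39
n2 (Quinn): min(-1, 10, -39) = -39
root (Alice): max(-2, -39) = -2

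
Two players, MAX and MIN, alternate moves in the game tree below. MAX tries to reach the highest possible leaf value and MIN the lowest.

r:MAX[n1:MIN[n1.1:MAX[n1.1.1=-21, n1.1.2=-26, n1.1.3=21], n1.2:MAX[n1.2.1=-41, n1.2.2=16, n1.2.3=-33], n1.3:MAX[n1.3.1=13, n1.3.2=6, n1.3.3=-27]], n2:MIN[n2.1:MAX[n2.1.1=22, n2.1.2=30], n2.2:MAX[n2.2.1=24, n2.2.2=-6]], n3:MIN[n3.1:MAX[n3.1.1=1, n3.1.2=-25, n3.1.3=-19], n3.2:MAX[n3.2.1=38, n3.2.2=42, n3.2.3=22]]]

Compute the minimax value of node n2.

24

n2.1 (MAX): max(22, 30) = 30
n2.2 (MAX): max(24, -6) = 24
n2 (MIN): min(30, 24) = 24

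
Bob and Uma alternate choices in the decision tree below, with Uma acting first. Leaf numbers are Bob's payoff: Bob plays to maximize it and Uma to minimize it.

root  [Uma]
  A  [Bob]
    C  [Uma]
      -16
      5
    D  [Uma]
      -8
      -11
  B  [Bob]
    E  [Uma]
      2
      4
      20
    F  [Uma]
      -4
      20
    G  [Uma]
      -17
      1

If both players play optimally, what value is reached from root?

-11

C (Uma): min(-16, 5) = -16
D (Uma): min(-8, -11) = -11
A (Bob): max(-16, -11) = -11
E (Uma): min(2, 4, 20) = 2
F (Uma): min(-4, 20) = -4
G (Uma): min(-17, 1) = -17
B (Bob): max(2, -4, -17) = 2
root (Uma): min(-11, 2) = -11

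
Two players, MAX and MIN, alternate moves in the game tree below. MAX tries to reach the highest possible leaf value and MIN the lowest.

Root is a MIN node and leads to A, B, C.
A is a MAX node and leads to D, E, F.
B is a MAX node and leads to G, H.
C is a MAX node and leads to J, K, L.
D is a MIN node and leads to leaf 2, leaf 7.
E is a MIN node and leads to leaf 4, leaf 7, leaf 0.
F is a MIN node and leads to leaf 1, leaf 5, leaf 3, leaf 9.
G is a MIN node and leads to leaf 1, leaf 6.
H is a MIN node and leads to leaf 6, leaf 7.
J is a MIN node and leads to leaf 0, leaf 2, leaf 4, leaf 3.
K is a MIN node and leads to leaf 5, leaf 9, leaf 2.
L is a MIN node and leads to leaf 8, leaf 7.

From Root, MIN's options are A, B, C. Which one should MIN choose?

A

D (MIN): min(2, 7) = 2
E (MIN): min(4, 7, 0) = 0
F (MIN): min(1, 5, 3, 9) = 1
A (MAX): max(2, 0, 1) = 2
G (MIN): min(1, 6) = 1
H (MIN): min(6, 7) = 6
B (MAX): max(1, 6) = 6
J (MIN): min(0, 2, 4, 3) = 0
K (MIN): min(5, 9, 2) = 2
L (MIN): min(8, 7) = 7
C (MAX): max(0, 2, 7) = 7
Root (MIN): min(2, 6, 7) = 2
MIN at Root wants the lowest of {A=2, B=6, C=7}, so chooses A.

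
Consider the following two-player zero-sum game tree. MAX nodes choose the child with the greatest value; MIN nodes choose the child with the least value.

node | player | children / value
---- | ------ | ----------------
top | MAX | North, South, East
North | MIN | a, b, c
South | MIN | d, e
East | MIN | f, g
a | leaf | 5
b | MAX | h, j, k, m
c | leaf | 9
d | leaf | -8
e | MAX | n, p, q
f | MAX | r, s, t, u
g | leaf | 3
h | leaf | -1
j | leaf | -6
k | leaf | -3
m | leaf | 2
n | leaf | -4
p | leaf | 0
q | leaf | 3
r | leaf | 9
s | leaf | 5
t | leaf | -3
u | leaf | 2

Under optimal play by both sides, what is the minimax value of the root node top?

3

b (MAX): max(-1, -6, -3, 2) = 2
North (MIN): min(5, 2, 9) = 2
e (MAX): max(-4, 0, 3) = 3
South (MIN): min(-8, 3) = -8
f (MAX): max(9, 5, -3, 2) = 9
East (MIN): min(9, 3) = 3
top (MAX): max(2, -8, 3) = 3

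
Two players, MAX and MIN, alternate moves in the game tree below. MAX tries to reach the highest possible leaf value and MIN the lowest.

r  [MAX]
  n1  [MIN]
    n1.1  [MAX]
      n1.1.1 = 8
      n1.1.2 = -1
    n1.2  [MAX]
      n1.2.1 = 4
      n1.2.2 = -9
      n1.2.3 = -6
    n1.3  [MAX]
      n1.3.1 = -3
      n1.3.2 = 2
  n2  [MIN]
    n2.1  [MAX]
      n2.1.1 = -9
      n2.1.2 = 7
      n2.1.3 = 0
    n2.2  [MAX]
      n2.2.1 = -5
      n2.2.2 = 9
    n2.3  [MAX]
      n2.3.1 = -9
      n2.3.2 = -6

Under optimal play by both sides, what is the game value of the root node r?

2

n1.1 (MAX): max(8, -1) = 8
n1.2 (MAX): max(4, -9, -6) = 4
n1.3 (MAX): max(-3, 2) = 2
n1 (MIN): min(8, 4, 2) = 2
n2.1 (MAX): max(-9, 7, 0) = 7
n2.2 (MAX): max(-5, 9) = 9
n2.3 (MAX): max(-9, -6) = -6
n2 (MIN): min(7, 9, -6) = -6
r (MAX): max(2, -6) = 2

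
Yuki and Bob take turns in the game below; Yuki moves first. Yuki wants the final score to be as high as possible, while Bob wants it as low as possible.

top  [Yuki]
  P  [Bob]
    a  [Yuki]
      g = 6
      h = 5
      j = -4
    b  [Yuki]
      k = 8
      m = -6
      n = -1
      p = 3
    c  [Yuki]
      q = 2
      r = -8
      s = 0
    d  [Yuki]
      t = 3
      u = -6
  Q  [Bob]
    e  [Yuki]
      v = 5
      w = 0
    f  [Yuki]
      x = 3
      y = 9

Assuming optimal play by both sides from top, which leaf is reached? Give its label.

a (Yuki): max(6, 5, -4) = 6
b (Yuki): max(8, -6, -1, 3) = 8
c (Yuki): max(2, -8, 0) = 2
d (Yuki): max(3, -6) = 3
P (Bob): min(6, 8, 2, 3) = 2
e (Yuki): max(5, 0) = 5
f (Yuki): max(3, 9) = 9
Q (Bob): min(5, 9) = 5
top (Yuki): max(2, 5) = 5
At top, Yuki picks Q (highest: 5).
At Q, Bob picks e (lowest: 5).
At e, Yuki picks v (highest: 5).
Terminal value 5.

v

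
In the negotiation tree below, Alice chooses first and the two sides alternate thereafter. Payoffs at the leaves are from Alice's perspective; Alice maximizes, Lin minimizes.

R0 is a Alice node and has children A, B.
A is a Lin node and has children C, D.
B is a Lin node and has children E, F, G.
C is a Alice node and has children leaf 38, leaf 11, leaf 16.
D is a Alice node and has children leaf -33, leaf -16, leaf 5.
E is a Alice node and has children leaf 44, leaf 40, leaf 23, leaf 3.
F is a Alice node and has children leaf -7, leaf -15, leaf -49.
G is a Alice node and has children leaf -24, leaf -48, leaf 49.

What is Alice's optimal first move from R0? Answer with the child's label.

A

C (Alice): max(38, 11, 16) = 38
D (Alice): max(-33, -16, 5) = 5
A (Lin): min(38, 5) = 5
E (Alice): max(44, 40, 23, 3) = 44
F (Alice): max(-7, -15, -49) = -7
G (Alice): max(-24, -48, 49) = 49
B (Lin): min(44, -7, 49) = -7
R0 (Alice): max(5, -7) = 5
Alice at R0 wants the highest of {A=5, B=-7}, so chooses A.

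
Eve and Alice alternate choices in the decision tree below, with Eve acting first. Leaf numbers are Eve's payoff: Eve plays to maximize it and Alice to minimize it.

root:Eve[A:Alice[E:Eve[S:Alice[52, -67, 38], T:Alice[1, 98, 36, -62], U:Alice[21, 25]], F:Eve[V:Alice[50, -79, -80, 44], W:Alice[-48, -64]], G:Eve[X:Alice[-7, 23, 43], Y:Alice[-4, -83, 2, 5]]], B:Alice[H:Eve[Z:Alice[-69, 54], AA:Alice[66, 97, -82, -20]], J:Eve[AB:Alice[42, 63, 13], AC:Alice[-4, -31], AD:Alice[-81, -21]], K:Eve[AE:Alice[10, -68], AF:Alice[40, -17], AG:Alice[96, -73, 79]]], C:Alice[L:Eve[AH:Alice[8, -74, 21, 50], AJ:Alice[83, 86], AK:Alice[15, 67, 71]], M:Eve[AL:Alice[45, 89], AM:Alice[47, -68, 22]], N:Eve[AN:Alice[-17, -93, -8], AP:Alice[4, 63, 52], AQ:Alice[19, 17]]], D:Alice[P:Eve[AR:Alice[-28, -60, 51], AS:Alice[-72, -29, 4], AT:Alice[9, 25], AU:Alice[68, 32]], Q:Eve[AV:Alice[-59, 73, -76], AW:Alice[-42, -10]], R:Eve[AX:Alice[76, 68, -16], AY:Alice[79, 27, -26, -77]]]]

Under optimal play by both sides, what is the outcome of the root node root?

S (Alice): min(52, -67, 38) = -67
T (Alice): min(1, 98, 36, -62) = -62
U (Alice): min(21, 25) = 21
E (Eve): max(-67, -62, 21) = 21
V (Alice): min(50, -79, -80, 44) = -80
W (Alice): min(-48, -64) = -64
F (Eve): max(-80, -64) = -64
X (Alice): min(-7, 23, 43) = -7
Y (Alice): min(-4, -83, 2, 5) = -83
G (Eve): max(-7, -83) = -7
A (Alice): min(21, -64, -7) = -64
Z (Alice): min(-69, 54) = -69
AA (Alice): min(66, 97, -82, -20) = -82
H (Eve): max(-69, -82) = -69
AB (Alice): min(42, 63, 13) = 13
AC (Alice): min(-4, -31) = -31
AD (Alice): min(-81, -21) = -81
J (Eve): max(13, -31, -81) = 13
AE (Alice): min(10, -68) = -68
AF (Alice): min(40, -17) = -17
AG (Alice): min(96, -73, 79) = -73
K (Eve): max(-68, -17, -73) = -17
B (Alice): min(-69, 13, -17) = -69
AH (Alice): min(8, -74, 21, 50) = -74
AJ (Alice): min(83, 86) = 83
AK (Alice): min(15, 67, 71) = 15
L (Eve): max(-74, 83, 15) = 83
AL (Alice): min(45, 89) = 45
AM (Alice): min(47, -68, 22) = -68
M (Eve): max(45, -68) = 45
AN (Alice): min(-17, -93, -8) = -93
AP (Alice): min(4, 63, 52) = 4
AQ (Alice): min(19, 17) = 17
N (Eve): max(-93, 4, 17) = 17
C (Alice): min(83, 45, 17) = 17
AR (Alice): min(-28, -60, 51) = -60
AS (Alice): min(-72, -29, 4) = -72
AT (Alice): min(9, 25) = 9
AU (Alice): min(68, 32) = 32
P (Eve): max(-60, -72, 9, 32) = 32
AV (Alice): min(-59, 73, -76) = -76
AW (Alice): min(-42, -10) = -42
Q (Eve): max(-76, -42) = -42
AX (Alice): min(76, 68, -16) = -16
AY (Alice): min(79, 27, -26, -77) = -77
R (Eve): max(-16, -77) = -16
D (Alice): min(32, -42, -16) = -42
root (Eve): max(-64, -69, 17, -42) = 17

17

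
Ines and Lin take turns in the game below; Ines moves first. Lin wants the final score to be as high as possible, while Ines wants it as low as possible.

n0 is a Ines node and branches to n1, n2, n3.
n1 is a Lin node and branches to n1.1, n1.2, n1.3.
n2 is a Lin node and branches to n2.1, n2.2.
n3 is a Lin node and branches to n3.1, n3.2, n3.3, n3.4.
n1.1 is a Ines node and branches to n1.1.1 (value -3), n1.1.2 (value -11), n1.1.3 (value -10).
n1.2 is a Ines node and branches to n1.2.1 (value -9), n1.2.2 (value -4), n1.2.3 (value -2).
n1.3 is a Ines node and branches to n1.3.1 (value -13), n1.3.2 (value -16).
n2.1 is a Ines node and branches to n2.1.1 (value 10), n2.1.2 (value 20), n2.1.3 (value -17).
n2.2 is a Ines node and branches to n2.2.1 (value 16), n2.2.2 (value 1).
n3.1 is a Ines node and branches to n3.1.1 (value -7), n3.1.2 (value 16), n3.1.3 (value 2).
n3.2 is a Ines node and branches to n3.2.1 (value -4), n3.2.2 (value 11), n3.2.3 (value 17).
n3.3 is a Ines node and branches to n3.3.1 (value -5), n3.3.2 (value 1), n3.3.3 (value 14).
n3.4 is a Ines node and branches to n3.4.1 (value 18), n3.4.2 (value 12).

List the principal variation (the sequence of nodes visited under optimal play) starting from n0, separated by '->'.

n0 -> n1 -> n1.2 -> n1.2.1

n1.1 (Ines): min(-3, -11, -10) = -11
n1.2 (Ines): min(-9, -4, -2) = -9
n1.3 (Ines): min(-13, -16) = -16
n1 (Lin): max(-11, -9, -16) = -9
n2.1 (Ines): min(10, 20, -17) = -17
n2.2 (Ines): min(16, 1) = 1
n2 (Lin): max(-17, 1) = 1
n3.1 (Ines): min(-7, 16, 2) = -7
n3.2 (Ines): min(-4, 11, 17) = -4
n3.3 (Ines): min(-5, 1, 14) = -5
n3.4 (Ines): min(18, 12) = 12
n3 (Lin): max(-7, -4, -5, 12) = 12
n0 (Ines): min(-9, 1, 12) = -9
At n0, Ines picks n1 (lowest: -9).
At n1, Lin picks n1.2 (highest: -9).
At n1.2, Ines picks n1.2.1 (lowest: -9).
Terminal value -9.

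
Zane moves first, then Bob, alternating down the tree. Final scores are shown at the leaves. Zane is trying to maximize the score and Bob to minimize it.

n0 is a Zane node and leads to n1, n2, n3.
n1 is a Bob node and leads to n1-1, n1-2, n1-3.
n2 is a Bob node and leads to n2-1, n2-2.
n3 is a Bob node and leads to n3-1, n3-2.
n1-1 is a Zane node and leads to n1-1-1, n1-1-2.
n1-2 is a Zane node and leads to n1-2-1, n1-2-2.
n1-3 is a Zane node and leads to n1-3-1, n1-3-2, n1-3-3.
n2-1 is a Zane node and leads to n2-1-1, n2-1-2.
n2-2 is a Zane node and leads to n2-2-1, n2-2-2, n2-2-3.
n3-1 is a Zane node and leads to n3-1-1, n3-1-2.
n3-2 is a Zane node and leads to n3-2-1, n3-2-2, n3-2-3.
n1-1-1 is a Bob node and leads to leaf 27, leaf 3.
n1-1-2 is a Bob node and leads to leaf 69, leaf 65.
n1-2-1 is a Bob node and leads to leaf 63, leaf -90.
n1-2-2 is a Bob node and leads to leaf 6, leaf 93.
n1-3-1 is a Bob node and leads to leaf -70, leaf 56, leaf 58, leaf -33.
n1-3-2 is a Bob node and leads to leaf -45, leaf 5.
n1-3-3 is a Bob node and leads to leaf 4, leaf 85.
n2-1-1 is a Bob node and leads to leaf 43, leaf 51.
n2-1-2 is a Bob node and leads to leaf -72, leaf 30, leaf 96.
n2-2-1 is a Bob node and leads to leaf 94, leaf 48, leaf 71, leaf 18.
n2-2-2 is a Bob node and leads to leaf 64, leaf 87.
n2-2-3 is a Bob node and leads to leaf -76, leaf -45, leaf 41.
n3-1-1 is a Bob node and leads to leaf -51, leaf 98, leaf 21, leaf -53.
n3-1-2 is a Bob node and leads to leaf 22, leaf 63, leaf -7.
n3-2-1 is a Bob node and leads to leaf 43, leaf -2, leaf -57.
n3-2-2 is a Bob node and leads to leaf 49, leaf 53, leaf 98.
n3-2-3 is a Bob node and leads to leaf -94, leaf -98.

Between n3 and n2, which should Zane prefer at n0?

n3-1-1 (Bob): min(-51, 98, 21, -53) = -53
n3-1-2 (Bob): min(22, 63, -7) = -7
n3-1 (Zane): max(-53, -7) = -7
n3-2-1 (Bob): min(43, -2, -57) = -57
n3-2-2 (Bob): min(49, 53, 98) = 49
n3-2-3 (Bob): min(-94, -98) = -98
n3-2 (Zane): max(-57, 49, -98) = 49
n3 (Bob): min(-7, 49) = -7
n2-1-1 (Bob): min(43, 51) = 43
n2-1-2 (Bob): min(-72, 30, 96) = -72
n2-1 (Zane): max(43, -72) = 43
n2-2-1 (Bob): min(94, 48, 71, 18) = 18
n2-2-2 (Bob): min(64, 87) = 64
n2-2-3 (Bob): min(-76, -45, 41) = -76
n2-2 (Zane): max(18, 64, -76) = 64
n2 (Bob): min(43, 64) = 43
Zane prefers the higher value; n3=-7, n2=43. n2 is better since 43 > -7.

n2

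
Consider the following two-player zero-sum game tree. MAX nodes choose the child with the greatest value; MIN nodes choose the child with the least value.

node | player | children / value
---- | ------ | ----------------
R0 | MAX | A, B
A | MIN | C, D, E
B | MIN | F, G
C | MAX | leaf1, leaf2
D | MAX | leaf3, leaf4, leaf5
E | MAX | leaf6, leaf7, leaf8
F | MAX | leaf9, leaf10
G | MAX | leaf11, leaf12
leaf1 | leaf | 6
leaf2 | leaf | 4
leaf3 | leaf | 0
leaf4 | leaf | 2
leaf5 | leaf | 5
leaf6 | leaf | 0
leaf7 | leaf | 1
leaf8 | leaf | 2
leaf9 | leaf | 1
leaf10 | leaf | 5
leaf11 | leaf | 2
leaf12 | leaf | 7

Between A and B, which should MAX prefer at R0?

C (MAX): max(6, 4) = 6
D (MAX): max(0, 2, 5) = 5
E (MAX): max(0, 1, 2) = 2
A (MIN): min(6, 5, 2) = 2
F (MAX): max(1, 5) = 5
G (MAX): max(2, 7) = 7
B (MIN): min(5, 7) = 5
MAX prefers the higher value; A=2, B=5. B is better since 5 > 2.

B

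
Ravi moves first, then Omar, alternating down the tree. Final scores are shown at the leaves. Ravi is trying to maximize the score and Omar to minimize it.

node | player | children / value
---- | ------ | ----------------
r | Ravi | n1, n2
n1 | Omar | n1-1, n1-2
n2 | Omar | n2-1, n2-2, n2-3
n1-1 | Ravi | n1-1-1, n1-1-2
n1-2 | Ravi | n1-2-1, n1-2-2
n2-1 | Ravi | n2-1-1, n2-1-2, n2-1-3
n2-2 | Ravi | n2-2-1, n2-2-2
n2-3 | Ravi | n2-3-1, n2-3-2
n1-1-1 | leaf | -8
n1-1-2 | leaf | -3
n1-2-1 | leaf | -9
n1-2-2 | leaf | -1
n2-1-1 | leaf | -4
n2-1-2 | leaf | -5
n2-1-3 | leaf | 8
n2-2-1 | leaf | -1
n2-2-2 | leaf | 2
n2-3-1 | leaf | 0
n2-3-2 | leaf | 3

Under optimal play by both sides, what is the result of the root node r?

2

n1-1 (Ravi): max(-8, -3) = -3
n1-2 (Ravi): max(-9, -1) = -1
n1 (Omar): min(-3, -1) = -3
n2-1 (Ravi): max(-4, -5, 8) = 8
n2-2 (Ravi): max(-1, 2) = 2
n2-3 (Ravi): max(0, 3) = 3
n2 (Omar): min(8, 2, 3) = 2
r (Ravi): max(-3, 2) = 2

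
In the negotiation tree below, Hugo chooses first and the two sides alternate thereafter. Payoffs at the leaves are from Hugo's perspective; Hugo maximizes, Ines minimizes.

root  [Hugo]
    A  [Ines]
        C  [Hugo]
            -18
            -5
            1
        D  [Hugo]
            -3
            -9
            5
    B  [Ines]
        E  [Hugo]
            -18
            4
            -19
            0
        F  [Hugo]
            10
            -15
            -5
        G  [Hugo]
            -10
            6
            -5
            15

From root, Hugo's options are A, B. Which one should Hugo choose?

B

C (Hugo): max(-18, -5, 1) = 1
D (Hugo): max(-3, -9, 5) = 5
A (Ines): min(1, 5) = 1
E (Hugo): max(-18, 4, -19, 0) = 4
F (Hugo): max(10, -15, -5) = 10
G (Hugo): max(-10, 6, -5, 15) = 15
B (Ines): min(4, 10, 15) = 4
root (Hugo): max(1, 4) = 4
Hugo at root wants the highest of {A=1, B=4}, so chooses B.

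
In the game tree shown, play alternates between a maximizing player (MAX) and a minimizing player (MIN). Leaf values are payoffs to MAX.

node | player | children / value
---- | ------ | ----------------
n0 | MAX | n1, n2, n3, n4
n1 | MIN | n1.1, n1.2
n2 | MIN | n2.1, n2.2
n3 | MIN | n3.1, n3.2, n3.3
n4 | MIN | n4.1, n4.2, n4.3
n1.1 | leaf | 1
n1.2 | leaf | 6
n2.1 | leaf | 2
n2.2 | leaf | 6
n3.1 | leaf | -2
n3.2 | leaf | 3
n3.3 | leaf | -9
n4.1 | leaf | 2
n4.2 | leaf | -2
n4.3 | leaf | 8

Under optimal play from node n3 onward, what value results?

n3 (MIN): min(-2, 3, -9) = -9

-9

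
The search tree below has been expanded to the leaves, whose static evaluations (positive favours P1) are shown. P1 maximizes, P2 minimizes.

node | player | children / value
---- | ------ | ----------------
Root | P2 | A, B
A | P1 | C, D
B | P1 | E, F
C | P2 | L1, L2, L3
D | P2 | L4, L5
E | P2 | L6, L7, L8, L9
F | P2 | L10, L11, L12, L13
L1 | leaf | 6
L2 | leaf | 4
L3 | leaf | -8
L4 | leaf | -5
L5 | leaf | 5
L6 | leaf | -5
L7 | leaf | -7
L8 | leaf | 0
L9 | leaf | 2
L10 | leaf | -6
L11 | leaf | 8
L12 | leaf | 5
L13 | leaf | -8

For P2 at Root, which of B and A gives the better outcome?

E (P2): min(-5, -7, 0, 2) = -7
F (P2): min(-6, 8, 5, -8) = -8
B (P1): max(-7, -8) = -7
C (P2): min(6, 4, -8) = -8
D (P2): min(-5, 5) = -5
A (P1): max(-8, -5) = -5
P2 prefers the lower value; B=-7, A=-5. B is better since -7 < -5.

B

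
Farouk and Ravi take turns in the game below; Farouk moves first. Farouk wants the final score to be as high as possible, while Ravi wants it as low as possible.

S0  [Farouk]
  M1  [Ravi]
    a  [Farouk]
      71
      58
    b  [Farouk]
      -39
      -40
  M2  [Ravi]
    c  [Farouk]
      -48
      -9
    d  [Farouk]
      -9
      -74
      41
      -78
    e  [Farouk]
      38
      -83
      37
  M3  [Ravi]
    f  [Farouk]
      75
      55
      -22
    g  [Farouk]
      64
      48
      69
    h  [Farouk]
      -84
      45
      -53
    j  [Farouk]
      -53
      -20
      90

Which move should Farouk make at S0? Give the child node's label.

M3

a (Farouk): max(71, 58) = 71
b (Farouk): max(-39, -40) = -39
M1 (Ravi): min(71, -39) = -39
c (Farouk): max(-48, -9) = -9
d (Farouk): max(-9, -74, 41, -78) = 41
e (Farouk): max(38, -83, 37) = 38
M2 (Ravi): min(-9, 41, 38) = -9
f (Farouk): max(75, 55, -22) = 75
g (Farouk): max(64, 48, 69) = 69
h (Farouk): max(-84, 45, -53) = 45
j (Farouk): max(-53, -20, 90) = 90
M3 (Ravi): min(75, 69, 45, 90) = 45
S0 (Farouk): max(-39, -9, 45) = 45
Farouk at S0 wants the highest of {M1=-39, M2=-9, M3=45}, so chooses M3.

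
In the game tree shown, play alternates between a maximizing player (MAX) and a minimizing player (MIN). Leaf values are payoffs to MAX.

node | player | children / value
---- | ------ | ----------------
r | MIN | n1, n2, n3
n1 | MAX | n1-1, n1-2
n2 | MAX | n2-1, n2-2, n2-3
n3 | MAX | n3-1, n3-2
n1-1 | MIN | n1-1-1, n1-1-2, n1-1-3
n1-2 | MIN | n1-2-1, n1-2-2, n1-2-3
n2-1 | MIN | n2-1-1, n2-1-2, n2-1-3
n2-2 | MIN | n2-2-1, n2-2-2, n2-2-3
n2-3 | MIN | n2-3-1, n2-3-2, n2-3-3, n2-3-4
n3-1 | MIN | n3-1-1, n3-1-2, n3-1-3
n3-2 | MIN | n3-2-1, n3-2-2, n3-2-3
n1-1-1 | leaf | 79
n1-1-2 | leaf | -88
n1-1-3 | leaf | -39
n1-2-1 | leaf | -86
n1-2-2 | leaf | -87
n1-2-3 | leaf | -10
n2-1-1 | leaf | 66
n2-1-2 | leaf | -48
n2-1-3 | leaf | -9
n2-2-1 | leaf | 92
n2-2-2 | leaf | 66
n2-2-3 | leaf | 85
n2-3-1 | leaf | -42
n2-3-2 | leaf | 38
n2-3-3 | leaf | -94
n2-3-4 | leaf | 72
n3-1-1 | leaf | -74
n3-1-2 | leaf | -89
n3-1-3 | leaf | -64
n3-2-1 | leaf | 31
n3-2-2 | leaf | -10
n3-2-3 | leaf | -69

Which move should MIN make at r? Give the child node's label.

n1-1 (MIN): min(79, -88, -39) = -88
n1-2 (MIN): min(-86, -87, -10) = -87
n1 (MAX): max(-88, -87) = -87
n2-1 (MIN): min(66, -48, -9) = -48
n2-2 (MIN): min(92, 66, 85) = 66
n2-3 (MIN): min(-42, 38, -94, 72) = -94
n2 (MAX): max(-48, 66, -94) = 66
n3-1 (MIN): min(-74, -89, -64) = -89
n3-2 (MIN): min(31, -10, -69) = -69
n3 (MAX): max(-89, -69) = -69
r (MIN): min(-87, 66, -69) = -87
MIN at r wants the lowest of {n1=-87, n2=66, n3=-69}, so chooses n1.

n1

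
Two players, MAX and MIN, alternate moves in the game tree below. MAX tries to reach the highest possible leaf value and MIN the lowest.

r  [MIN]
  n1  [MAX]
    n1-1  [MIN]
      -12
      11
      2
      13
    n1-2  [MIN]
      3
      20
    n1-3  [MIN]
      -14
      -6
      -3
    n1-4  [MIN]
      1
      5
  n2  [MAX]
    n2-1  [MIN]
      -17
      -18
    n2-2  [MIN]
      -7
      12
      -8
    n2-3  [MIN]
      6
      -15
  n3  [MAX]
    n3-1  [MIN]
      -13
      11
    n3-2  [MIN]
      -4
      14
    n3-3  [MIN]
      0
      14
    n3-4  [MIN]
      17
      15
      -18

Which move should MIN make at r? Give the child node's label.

n1-1 (MIN): min(-12, 11, 2, 13) = -12
n1-2 (MIN): min(3, 20) = 3
n1-3 (MIN): min(-14, -6, -3) = -14
n1-4 (MIN): min(1, 5) = 1
n1 (MAX): max(-12, 3, -14, 1) = 3
n2-1 (MIN): min(-17, -18) = -18
n2-2 (MIN): min(-7, 12, -8) = -8
n2-3 (MIN): min(6, -15) = -15
n2 (MAX): max(-18, -8, -15) = -8
n3-1 (MIN): min(-13, 11) = -13
n3-2 (MIN): min(-4, 14) = -4
n3-3 (MIN): min(0, 14) = 0
n3-4 (MIN): min(17, 15, -18) = -18
n3 (MAX): max(-13, -4, 0, -18) = 0
r (MIN): min(3, -8, 0) = -8
MIN at r wants the lowest of {n1=3, n2=-8, n3=0}, so chooses n2.

n2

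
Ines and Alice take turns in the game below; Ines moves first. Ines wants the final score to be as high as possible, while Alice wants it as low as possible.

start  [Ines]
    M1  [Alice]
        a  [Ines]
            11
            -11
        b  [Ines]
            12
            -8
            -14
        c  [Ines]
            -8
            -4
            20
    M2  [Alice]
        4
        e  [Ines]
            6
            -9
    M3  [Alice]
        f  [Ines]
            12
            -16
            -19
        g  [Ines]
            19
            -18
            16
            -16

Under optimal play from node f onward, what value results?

12

f (Ines): max(12, -16, -19) = 12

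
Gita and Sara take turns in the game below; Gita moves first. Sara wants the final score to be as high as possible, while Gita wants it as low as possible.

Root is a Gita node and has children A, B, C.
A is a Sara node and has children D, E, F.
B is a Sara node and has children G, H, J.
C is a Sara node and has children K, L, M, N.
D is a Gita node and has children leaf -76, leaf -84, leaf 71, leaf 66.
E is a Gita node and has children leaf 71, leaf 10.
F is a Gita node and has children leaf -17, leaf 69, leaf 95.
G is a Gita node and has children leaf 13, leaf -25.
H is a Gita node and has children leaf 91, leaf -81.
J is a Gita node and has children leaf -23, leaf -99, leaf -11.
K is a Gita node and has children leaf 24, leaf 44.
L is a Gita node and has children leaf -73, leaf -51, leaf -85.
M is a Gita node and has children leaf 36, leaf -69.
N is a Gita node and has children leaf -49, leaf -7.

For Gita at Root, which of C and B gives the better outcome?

K (Gita): min(24, 44) = 24
L (Gita): min(-73, -51, -85) = -85
M (Gita): min(36, -69) = -69
N (Gita): min(-49, -7) = -49
C (Sara): max(24, -85, -69, -49) = 24
G (Gita): min(13, -25) = -25
H (Gita): min(91, -81) = -81
J (Gita): min(-23, -99, -11) = -99
B (Sara): max(-25, -81, -99) = -25
Gita prefers the lower value; C=24, B=-25. B is better since -25 < 24.

B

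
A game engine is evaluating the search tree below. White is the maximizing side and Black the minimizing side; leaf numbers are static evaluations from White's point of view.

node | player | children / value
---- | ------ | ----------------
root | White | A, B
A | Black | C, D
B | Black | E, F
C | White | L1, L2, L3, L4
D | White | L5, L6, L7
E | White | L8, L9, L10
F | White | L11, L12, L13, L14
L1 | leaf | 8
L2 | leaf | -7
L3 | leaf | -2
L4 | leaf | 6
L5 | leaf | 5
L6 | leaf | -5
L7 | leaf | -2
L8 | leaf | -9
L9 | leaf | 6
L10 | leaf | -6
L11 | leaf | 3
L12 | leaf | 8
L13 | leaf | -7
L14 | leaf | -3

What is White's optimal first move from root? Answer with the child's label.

B

C (White): max(8, -7, -2, 6) = 8
D (White): max(5, -5, -2) = 5
A (Black): min(8, 5) = 5
E (White): max(-9, 6, -6) = 6
F (White): max(3, 8, -7, -3) = 8
B (Black): min(6, 8) = 6
root (White): max(5, 6) = 6
White at root wants the highest of {A=5, B=6}, so chooses B.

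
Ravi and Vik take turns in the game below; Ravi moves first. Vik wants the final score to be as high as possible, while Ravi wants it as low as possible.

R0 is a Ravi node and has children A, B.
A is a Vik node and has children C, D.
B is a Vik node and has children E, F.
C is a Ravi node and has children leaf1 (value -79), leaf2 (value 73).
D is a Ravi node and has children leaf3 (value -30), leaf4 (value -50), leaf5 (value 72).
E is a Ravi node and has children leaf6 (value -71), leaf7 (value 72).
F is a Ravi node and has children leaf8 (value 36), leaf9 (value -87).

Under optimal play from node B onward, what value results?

E (Ravi): min(-71, 72) = -71
F (Ravi): min(36, -87) = -87
B (Vik): max(-71, -87) = -71

-71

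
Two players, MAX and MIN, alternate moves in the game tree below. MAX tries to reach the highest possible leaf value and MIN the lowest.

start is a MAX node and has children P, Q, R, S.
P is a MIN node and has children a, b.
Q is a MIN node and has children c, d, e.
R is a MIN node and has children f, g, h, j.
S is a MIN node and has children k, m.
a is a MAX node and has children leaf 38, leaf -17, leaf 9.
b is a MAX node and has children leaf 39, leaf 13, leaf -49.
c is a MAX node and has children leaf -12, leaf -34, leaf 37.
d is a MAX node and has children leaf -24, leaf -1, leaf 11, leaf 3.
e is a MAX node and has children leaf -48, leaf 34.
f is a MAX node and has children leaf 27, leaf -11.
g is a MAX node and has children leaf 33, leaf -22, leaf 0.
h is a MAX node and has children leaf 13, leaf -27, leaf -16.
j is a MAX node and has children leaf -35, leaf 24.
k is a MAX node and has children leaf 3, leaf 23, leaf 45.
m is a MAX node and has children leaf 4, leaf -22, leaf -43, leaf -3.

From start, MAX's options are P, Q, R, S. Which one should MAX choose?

a (MAX): max(38, -17, 9) = 38
b (MAX): max(39, 13, -49) = 39
P (MIN): min(38, 39) = 38
c (MAX): max(-12, -34, 37) = 37
d (MAX): max(-24, -1, 11, 3) = 11
e (MAX): max(-48, 34) = 34
Q (MIN): min(37, 11, 34) = 11
f (MAX): max(27, -11) = 27
g (MAX): max(33, -22, 0) = 33
h (MAX): max(13, -27, -16) = 13
j (MAX): max(-35, 24) = 24
R (MIN): min(27, 33, 13, 24) = 13
k (MAX): max(3, 23, 45) = 45
m (MAX): max(4, -22, -43, -3) = 4
S (MIN): min(45, 4) = 4
start (MAX): max(38, 11, 13, 4) = 38
MAX at start wants the highest of {P=38, Q=11, R=13, S=4}, so chooses P.

P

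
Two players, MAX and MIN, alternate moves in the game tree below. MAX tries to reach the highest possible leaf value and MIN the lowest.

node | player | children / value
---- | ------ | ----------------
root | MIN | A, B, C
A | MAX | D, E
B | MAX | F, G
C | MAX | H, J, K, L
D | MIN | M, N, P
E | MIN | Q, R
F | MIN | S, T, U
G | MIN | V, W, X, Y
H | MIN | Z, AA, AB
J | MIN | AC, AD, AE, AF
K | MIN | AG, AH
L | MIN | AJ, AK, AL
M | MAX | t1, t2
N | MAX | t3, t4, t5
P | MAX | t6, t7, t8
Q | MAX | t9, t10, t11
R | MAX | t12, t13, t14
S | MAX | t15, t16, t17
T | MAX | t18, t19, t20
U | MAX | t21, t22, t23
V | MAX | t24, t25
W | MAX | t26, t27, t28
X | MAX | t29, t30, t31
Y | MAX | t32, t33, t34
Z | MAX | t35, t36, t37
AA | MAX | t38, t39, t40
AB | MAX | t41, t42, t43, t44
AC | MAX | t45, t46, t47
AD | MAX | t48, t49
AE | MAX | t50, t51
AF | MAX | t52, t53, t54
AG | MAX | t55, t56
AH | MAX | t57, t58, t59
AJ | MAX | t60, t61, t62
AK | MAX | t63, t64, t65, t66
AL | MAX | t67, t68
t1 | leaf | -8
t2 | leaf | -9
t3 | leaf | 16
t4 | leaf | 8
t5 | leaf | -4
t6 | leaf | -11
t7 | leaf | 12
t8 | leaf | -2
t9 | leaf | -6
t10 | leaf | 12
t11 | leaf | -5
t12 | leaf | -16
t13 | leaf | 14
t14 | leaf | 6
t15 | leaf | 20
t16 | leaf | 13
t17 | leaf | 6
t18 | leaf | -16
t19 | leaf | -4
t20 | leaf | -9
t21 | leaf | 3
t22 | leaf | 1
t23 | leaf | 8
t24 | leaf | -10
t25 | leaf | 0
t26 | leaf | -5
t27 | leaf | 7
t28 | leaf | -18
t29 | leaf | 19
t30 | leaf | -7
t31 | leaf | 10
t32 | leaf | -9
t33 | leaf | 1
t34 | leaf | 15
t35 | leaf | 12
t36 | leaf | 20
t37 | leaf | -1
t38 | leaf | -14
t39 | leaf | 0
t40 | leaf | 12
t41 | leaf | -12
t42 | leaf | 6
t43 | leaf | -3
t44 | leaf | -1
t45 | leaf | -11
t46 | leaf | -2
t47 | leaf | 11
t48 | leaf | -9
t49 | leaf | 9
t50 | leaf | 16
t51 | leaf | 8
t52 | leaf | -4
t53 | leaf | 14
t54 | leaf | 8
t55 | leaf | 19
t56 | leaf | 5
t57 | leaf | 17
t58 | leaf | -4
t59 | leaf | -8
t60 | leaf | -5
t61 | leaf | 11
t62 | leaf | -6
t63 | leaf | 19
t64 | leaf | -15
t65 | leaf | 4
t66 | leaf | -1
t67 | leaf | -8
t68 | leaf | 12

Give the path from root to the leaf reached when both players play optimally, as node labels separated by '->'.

root -> B -> G -> V -> t25

M (MAX): max(-8, -9) = -8
N (MAX): max(16, 8, -4) = 16
P (MAX): max(-11, 12, -2) = 12
D (MIN): min(-8, 16, 12) = -8
Q (MAX): max(-6, 12, -5) = 12
R (MAX): max(-16, 14, 6) = 14
E (MIN): min(12, 14) = 12
A (MAX): max(-8, 12) = 12
S (MAX): max(20, 13, 6) = 20
T (MAX): max(-16, -4, -9) = -4
U (MAX): max(3, 1, 8) = 8
F (MIN): min(20, -4, 8) = -4
V (MAX): max(-10, 0) = 0
W (MAX): max(-5, 7, -18) = 7
X (MAX): max(19, -7, 10) = 19
Y (MAX): max(-9, 1, 15) = 15
G (MIN): min(0, 7, 19, 15) = 0
B (MAX): max(-4, 0) = 0
Z (MAX): max(12, 20, -1) = 20
AA (MAX): max(-14, 0, 12) = 12
AB (MAX): max(-12, 6, -3, -1) = 6
H (MIN): min(20, 12, 6) = 6
AC (MAX): max(-11, -2, 11) = 11
AD (MAX): max(-9, 9) = 9
AE (MAX): max(16, 8) = 16
AF (MAX): max(-4, 14, 8) = 14
J (MIN): min(11, 9, 16, 14) = 9
AG (MAX): max(19, 5) = 19
AH (MAX): max(17, -4, -8) = 17
K (MIN): min(19, 17) = 17
AJ (MAX): max(-5, 11, -6) = 11
AK (MAX): max(19, -15, 4, -1) = 19
AL (MAX): max(-8, 12) = 12
L (MIN): min(11, 19, 12) = 11
C (MAX): max(6, 9, 17, 11) = 17
root (MIN): min(12, 0, 17) = 0
At root, MIN picks B (lowest: 0).
At B, MAX picks G (highest: 0).
At G, MIN picks V (lowest: 0).
At V, MAX picks t25 (highest: 0).
Terminal value 0.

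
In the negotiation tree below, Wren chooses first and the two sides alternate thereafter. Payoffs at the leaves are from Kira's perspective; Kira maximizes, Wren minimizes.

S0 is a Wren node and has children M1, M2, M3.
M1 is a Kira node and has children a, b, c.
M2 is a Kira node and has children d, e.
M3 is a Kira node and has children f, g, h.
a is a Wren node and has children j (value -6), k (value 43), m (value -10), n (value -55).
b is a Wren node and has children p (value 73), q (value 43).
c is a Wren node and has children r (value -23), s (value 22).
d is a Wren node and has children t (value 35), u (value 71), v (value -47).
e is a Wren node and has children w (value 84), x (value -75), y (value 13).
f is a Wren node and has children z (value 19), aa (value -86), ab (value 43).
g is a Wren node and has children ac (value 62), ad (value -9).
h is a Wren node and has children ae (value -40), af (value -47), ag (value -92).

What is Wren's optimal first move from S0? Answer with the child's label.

a (Wren): min(-6, 43, -10, -55) = -55
b (Wren): min(73, 43) = 43
c (Wren): min(-23, 22) = -23
M1 (Kira): max(-55, 43, -23) = 43
d (Wren): min(35, 71, -47) = -47
e (Wren): min(84, -75, 13) = -75
M2 (Kira): max(-47, -75) = -47
f (Wren): min(19, -86, 43) = -86
g (Wren): min(62, -9) = -9
h (Wren): min(-40, -47, -92) = -92
M3 (Kira): max(-86, -9, -92) = -9
S0 (Wren): min(43, -47, -9) = -47
Wren at S0 wants the lowest of {M1=43, M2=-47, M3=-9}, so chooses M2.

M2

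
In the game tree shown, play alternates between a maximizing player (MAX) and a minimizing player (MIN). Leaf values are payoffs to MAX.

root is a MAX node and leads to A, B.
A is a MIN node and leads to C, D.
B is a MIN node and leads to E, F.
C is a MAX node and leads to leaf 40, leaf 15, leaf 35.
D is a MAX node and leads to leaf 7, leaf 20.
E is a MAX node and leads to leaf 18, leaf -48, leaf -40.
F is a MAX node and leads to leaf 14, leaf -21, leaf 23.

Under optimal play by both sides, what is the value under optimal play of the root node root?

C (MAX): max(40, 15, 35) = 40
D (MAX): max(7, 20) = 20
A (MIN): min(40, 20) = 20
E (MAX): max(18, -48, -40) = 18
F (MAX): max(14, -21, 23) = 23
B (MIN): min(18, 23) = 18
root (MAX): max(20, 18) = 20

20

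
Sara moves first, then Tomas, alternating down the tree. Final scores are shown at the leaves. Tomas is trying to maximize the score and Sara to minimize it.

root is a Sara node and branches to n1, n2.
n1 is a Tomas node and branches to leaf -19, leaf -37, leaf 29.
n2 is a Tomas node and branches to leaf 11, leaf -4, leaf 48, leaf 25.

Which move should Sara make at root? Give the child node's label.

n1

n1 (Tomas): max(-19, -37, 29) = 29
n2 (Tomas): max(11, -4, 48, 25) = 48
root (Sara): min(29, 48) = 29
Sara at root wants the lowest of {n1=29, n2=48}, so chooses n1.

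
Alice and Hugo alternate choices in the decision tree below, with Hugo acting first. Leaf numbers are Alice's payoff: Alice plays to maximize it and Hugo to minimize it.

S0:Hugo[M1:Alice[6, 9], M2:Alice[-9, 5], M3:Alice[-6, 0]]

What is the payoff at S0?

M1 (Alice): max(6, 9) = 9
M2 (Alice): max(-9, 5) = 5
M3 (Alice): max(-6, 0) = 0
S0 (Hugo): min(9, 5, 0) = 0

0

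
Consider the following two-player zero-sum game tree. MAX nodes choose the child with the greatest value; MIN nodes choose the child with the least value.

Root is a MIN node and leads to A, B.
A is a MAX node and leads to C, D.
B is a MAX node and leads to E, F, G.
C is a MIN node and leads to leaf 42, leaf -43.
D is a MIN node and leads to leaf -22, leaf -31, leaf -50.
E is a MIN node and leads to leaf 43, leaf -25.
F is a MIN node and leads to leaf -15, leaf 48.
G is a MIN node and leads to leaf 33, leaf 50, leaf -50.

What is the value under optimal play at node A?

C (MIN): min(42, -43) = -43
D (MIN): min(-22, -31, -50) = -50
A (MAX): max(-43, -50) = -43

-43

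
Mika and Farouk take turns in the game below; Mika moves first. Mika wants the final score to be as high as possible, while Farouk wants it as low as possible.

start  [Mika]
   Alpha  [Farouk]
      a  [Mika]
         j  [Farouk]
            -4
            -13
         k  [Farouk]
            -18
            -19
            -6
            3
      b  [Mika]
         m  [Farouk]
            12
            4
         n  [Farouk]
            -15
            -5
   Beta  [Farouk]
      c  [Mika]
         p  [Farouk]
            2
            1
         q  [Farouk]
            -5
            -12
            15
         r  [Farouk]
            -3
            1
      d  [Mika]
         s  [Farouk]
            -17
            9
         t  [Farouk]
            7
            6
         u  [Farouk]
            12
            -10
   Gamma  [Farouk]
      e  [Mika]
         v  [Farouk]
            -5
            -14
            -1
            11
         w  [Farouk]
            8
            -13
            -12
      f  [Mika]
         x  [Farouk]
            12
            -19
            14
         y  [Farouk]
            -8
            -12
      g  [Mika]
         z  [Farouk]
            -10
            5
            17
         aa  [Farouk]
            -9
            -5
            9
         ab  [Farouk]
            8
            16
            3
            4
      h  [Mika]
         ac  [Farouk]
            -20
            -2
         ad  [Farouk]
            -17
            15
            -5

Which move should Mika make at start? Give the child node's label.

j (Farouk): min(-4, -13) = -13
k (Farouk): min(-18, -19, -6, 3) = -19
a (Mika): max(-13, -19) = -13
m (Farouk): min(12, 4) = 4
n (Farouk): min(-15, -5) = -15
b (Mika): max(4, -15) = 4
Alpha (Farouk): min(-13, 4) = -13
p (Farouk): min(2, 1) = 1
q (Farouk): min(-5, -12, 15) = -12
r (Farouk): min(-3, 1) = -3
c (Mika): max(1, -12, -3) = 1
s (Farouk): min(-17, 9) = -17
t (Farouk): min(7, 6) = 6
u (Farouk): min(12, -10) = -10
d (Mika): max(-17, 6, -10) = 6
Beta (Farouk): min(1, 6) = 1
v (Farouk): min(-5, -14, -1, 11) = -14
w (Farouk): min(8, -13, -12) = -13
e (Mika): max(-14, -13) = -13
x (Farouk): min(12, -19, 14) = -19
y (Farouk): min(-8, -12) = -12
f (Mika): max(-19, -12) = -12
z (Farouk): min(-10, 5, 17) = -10
aa (Farouk): min(-9, -5, 9) = -9
ab (Farouk): min(8, 16, 3, 4) = 3
g (Mika): max(-10, -9, 3) = 3
ac (Farouk): min(-20, -2) = -20
ad (Farouk): min(-17, 15, -5) = -17
h (Mika): max(-20, -17) = -17
Gamma (Farouk): min(-13, -12, 3, -17) = -17
start (Mika): max(-13, 1, -17) = 1
Mika at start wants the highest of {Alpha=-13, Beta=1, Gamma=-17}, so chooses Beta.

Beta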